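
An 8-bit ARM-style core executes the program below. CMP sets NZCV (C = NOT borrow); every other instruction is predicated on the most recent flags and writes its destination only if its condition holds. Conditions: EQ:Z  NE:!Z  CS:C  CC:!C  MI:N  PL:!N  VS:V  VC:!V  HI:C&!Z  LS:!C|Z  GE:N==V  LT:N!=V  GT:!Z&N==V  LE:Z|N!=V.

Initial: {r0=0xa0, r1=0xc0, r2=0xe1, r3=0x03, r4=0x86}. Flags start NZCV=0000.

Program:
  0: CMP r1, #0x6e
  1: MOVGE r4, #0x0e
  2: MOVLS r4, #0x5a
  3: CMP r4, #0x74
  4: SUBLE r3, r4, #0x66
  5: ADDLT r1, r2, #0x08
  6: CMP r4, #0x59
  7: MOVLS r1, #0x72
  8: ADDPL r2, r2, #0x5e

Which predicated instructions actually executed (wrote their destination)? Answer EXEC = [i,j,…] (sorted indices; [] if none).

[0] flags=0011 → (cmp)
[1] flags=0011 GE?F → skip
[2] flags=0011 LS?F → skip
[3] flags=0011 → (cmp)
[4] flags=0011 LE?T → r3=0x20
[5] flags=0011 LT?T → r1=0xe9
[6] flags=0011 → (cmp)
[7] flags=0011 LS?F → skip
[8] flags=0011 PL?T → r2=0x3f

EXEC = [4,5,8]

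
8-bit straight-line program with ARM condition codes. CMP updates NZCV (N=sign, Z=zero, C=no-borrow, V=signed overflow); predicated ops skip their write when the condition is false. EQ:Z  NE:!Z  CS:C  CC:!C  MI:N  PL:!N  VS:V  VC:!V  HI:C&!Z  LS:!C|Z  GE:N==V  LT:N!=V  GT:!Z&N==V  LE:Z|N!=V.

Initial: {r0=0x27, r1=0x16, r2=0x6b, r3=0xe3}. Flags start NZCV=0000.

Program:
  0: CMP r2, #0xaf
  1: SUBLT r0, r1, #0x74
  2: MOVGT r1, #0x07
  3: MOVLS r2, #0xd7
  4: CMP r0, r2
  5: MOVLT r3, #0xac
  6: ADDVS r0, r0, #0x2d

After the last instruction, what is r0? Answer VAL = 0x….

VAL = 0x27

0: ✓ CMP  NZCV=1001
1: · SUBLT
2: ✓ MOVGT  r1←0x07
3: ✓ MOVLS  r2←0xd7
4: ✓ CMP  NZCV=0000
5: · MOVLT
6: · ADDVS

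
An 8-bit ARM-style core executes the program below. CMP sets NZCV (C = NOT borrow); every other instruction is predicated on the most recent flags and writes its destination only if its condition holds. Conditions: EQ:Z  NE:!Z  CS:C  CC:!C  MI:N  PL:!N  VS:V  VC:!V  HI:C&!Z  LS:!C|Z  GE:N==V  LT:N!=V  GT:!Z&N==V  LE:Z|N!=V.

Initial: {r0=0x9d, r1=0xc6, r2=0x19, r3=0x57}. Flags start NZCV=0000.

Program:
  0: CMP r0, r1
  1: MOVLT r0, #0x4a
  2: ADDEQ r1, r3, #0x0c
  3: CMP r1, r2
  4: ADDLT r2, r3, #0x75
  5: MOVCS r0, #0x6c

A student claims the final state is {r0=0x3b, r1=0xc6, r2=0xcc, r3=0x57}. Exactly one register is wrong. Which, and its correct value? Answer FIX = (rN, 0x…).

0: ✓ CMP  NZCV=1000
1: ✓ MOVLT  r0←0x4a
2: · ADDEQ
3: ✓ CMP  NZCV=1010
4: ✓ ADDLT  r2←0xcc
5: ✓ MOVCS  r0←0x6c

FIX = (r0, 0x6c)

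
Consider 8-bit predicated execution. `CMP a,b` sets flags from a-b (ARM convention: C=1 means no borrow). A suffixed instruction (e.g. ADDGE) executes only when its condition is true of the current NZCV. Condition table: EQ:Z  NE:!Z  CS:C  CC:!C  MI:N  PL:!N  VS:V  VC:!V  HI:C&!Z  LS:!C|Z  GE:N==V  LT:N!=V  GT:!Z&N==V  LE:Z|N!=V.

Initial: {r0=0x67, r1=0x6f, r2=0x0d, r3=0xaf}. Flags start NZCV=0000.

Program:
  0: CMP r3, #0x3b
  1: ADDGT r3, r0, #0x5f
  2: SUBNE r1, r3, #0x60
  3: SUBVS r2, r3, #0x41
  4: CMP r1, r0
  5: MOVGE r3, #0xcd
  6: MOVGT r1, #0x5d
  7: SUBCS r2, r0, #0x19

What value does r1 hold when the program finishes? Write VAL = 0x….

VAL = 0x4f

0: ✓ CMP  NZCV=0011
1: · ADDGT
2: ✓ SUBNE  r1←0x4f
3: ✓ SUBVS  r2←0x6e
4: ✓ CMP  NZCV=1000
5: · MOVGE
6: · MOVGT
7: · SUBCS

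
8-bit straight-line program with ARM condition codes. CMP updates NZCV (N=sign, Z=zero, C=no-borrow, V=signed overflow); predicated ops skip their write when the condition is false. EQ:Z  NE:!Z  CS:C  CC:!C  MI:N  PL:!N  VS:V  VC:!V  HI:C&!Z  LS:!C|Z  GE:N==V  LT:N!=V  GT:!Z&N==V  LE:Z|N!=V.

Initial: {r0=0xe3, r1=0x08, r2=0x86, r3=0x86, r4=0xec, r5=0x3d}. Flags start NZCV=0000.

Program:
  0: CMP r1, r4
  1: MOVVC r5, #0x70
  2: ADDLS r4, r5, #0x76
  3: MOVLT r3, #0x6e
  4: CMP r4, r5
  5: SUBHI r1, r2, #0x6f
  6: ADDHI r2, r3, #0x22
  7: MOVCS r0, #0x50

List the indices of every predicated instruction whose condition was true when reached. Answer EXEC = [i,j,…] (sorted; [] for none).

EXEC = [1,2,5,6,7]

[0] flags=0000 → (cmp)
[1] flags=0000 VC?T → r5=0x70
[2] flags=0000 LS?T → r4=0xe6
[3] flags=0000 LT?F → skip
[4] flags=0011 → (cmp)
[5] flags=0011 HI?T → r1=0x17
[6] flags=0011 HI?T → r2=0xa8
[7] flags=0011 CS?T → r0=0x50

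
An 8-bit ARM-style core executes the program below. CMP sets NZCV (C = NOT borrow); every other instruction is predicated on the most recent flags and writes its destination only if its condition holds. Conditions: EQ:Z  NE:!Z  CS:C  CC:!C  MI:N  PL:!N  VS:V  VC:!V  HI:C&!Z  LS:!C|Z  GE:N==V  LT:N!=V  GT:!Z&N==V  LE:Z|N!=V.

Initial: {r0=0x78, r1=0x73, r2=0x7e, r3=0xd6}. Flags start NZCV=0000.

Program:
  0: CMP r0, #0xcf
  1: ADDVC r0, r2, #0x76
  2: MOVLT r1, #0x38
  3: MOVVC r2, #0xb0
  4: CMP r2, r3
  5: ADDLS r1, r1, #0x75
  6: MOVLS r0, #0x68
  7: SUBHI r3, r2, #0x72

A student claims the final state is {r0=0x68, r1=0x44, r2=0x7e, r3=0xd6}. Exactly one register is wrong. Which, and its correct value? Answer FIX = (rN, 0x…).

FIX = (r1, 0xe8)

0: ✓ CMP  NZCV=1001
1: · ADDVC
2: · MOVLT
3: · MOVVC
4: ✓ CMP  NZCV=1001
5: ✓ ADDLS  r1←0xe8
6: ✓ MOVLS  r0←0x68
7: · SUBHI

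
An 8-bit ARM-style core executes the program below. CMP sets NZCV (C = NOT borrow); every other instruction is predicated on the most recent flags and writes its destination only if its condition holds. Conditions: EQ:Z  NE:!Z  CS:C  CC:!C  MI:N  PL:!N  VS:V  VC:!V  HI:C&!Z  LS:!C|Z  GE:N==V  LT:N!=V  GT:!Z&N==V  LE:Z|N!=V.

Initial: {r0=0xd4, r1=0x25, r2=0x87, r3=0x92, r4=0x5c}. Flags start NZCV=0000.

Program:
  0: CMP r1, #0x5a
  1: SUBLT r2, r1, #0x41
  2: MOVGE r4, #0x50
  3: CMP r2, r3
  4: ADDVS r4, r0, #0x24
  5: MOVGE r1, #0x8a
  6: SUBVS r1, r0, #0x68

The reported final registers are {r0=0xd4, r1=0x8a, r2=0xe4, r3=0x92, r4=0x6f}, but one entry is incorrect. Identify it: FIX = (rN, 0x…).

[0] flags=1000 → (cmp)
[1] flags=1000 LT?T → r2=0xe4
[2] flags=1000 GE?F → skip
[3] flags=0010 → (cmp)
[4] flags=0010 VS?F → skip
[5] flags=0010 GE?T → r1=0x8a
[6] flags=0010 VS?F → skip

FIX = (r4, 0x5c)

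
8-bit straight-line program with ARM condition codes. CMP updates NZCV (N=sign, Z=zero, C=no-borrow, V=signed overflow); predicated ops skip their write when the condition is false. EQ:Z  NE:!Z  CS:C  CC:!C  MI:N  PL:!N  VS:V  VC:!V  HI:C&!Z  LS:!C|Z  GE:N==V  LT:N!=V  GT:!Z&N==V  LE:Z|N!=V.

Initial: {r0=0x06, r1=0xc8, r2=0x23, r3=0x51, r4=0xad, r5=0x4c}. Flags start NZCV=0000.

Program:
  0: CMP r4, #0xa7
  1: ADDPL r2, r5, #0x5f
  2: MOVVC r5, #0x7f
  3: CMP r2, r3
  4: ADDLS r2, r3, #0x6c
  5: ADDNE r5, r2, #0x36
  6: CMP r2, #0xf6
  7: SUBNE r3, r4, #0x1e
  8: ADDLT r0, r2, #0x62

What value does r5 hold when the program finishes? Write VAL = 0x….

VAL = 0xe1

0: ✓ CMP  NZCV=0010
1: ✓ ADDPL  r2←0xab
2: ✓ MOVVC  r5←0x7f
3: ✓ CMP  NZCV=0011
4: · ADDLS
5: ✓ ADDNE  r5←0xe1
6: ✓ CMP  NZCV=1000
7: ✓ SUBNE  r3←0x8f
8: ✓ ADDLT  r0←0x0d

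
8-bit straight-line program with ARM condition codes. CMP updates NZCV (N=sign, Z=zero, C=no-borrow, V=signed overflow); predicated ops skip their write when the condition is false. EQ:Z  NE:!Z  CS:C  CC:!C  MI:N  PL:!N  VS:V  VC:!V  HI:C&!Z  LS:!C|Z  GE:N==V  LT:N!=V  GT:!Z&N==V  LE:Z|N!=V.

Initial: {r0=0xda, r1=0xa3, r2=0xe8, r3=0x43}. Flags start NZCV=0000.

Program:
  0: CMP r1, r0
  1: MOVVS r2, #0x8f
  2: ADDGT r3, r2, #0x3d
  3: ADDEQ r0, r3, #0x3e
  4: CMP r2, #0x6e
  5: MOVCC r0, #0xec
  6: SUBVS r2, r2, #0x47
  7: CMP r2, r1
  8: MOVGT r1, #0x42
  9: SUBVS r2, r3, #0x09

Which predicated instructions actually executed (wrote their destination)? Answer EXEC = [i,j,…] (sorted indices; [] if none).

[0] flags=1000 → (cmp)
[1] flags=1000 VS?F → skip
[2] flags=1000 GT?F → skip
[3] flags=1000 EQ?F → skip
[4] flags=0011 → (cmp)
[5] flags=0011 CC?F → skip
[6] flags=0011 VS?T → r2=0xa1
[7] flags=1000 → (cmp)
[8] flags=1000 GT?F → skip
[9] flags=1000 VS?F → skip

EXEC = [6]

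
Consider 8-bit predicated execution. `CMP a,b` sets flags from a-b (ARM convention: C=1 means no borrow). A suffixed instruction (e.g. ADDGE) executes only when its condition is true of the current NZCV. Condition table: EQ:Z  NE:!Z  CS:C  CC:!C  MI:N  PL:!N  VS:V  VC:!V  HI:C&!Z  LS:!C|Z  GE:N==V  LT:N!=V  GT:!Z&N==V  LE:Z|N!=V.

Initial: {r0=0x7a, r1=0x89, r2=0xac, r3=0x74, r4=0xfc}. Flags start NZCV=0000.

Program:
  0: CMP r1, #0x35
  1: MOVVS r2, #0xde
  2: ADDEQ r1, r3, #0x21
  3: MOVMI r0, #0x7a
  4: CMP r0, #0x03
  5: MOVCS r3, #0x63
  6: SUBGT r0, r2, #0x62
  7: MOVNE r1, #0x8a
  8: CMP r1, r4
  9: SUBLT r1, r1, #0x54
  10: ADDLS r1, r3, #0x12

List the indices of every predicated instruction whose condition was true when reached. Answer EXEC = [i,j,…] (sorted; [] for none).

EXEC = [1,5,6,7,9,10]

[0] flags=0011 → (cmp)
[1] flags=0011 VS?T → r2=0xde
[2] flags=0011 EQ?F → skip
[3] flags=0011 MI?F → skip
[4] flags=0010 → (cmp)
[5] flags=0010 CS?T → r3=0x63
[6] flags=0010 GT?T → r0=0x7c
[7] flags=0010 NE?T → r1=0x8a
[8] flags=1000 → (cmp)
[9] flags=1000 LT?T → r1=0x36
[10] flags=1000 LS?T → r1=0x75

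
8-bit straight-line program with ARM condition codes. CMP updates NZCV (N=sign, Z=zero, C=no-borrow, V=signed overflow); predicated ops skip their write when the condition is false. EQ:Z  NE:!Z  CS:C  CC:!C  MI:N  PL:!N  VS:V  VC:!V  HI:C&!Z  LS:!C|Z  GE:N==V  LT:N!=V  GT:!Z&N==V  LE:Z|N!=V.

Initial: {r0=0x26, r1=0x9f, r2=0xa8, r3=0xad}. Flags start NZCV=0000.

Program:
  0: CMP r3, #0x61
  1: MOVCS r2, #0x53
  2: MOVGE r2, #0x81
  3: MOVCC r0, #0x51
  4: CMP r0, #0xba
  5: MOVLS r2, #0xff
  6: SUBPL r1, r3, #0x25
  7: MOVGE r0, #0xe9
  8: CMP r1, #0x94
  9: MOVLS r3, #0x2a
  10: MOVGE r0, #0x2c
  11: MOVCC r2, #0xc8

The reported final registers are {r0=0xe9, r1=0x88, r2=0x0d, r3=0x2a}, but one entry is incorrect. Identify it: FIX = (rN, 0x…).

FIX = (r2, 0xc8)

0: ✓ CMP  NZCV=0011
1: ✓ MOVCS  r2←0x53
2: · MOVGE
3: · MOVCC
4: ✓ CMP  NZCV=0000
5: ✓ MOVLS  r2←0xff
6: ✓ SUBPL  r1←0x88
7: ✓ MOVGE  r0←0xe9
8: ✓ CMP  NZCV=1000
9: ✓ MOVLS  r3←0x2a
10: · MOVGE
11: ✓ MOVCC  r2←0xc8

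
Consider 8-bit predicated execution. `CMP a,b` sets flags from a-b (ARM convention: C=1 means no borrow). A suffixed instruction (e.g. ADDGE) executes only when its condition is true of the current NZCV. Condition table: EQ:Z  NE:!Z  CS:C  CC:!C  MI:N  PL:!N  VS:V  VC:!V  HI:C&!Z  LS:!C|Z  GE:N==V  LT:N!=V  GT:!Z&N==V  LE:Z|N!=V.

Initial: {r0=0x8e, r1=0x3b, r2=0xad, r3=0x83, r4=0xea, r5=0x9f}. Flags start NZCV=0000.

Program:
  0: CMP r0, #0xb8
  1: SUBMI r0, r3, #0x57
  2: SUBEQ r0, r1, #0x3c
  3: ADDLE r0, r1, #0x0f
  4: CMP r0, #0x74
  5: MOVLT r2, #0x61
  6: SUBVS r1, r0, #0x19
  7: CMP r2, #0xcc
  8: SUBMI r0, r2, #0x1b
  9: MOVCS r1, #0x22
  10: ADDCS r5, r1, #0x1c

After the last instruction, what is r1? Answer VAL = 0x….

VAL = 0x3b

[0] flags=1000 → (cmp)
[1] flags=1000 MI?T → r0=0x2c
[2] flags=1000 EQ?F → skip
[3] flags=1000 LE?T → r0=0x4a
[4] flags=1000 → (cmp)
[5] flags=1000 LT?T → r2=0x61
[6] flags=1000 VS?F → skip
[7] flags=1001 → (cmp)
[8] flags=1001 MI?T → r0=0x46
[9] flags=1001 CS?F → skip
[10] flags=1001 CS?F → skip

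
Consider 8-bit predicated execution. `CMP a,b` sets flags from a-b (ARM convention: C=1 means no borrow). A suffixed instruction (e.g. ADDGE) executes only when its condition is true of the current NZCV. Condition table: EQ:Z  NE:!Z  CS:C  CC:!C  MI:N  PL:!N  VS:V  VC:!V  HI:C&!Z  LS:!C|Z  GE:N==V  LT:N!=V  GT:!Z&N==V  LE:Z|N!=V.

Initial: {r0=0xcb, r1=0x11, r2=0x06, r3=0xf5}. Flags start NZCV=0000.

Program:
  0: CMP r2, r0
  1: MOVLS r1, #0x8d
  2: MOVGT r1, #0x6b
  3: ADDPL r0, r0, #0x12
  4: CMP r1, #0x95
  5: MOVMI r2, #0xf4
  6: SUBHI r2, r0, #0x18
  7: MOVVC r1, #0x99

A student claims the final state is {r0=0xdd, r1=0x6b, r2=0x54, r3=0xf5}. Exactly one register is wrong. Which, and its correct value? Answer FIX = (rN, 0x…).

FIX = (r2, 0xf4)

[0] flags=0000 → (cmp)
[1] flags=0000 LS?T → r1=0x8d
[2] flags=0000 GT?T → r1=0x6b
[3] flags=0000 PL?T → r0=0xdd
[4] flags=1001 → (cmp)
[5] flags=1001 MI?T → r2=0xf4
[6] flags=1001 HI?F → skip
[7] flags=1001 VC?F → skip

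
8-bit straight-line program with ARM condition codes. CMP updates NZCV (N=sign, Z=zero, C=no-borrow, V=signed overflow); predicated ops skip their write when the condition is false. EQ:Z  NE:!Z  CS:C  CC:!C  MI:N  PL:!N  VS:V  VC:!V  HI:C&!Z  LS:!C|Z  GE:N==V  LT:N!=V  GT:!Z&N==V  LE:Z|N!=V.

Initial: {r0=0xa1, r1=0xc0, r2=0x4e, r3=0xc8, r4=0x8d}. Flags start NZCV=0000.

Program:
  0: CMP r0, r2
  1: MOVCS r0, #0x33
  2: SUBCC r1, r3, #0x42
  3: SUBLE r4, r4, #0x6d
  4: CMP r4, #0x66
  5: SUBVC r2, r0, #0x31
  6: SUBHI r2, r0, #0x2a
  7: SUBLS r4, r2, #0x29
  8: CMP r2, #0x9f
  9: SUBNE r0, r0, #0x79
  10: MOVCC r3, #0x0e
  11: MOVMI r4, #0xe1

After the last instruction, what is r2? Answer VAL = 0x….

VAL = 0x02

[0] flags=0011 → (cmp)
[1] flags=0011 CS?T → r0=0x33
[2] flags=0011 CC?F → skip
[3] flags=0011 LE?T → r4=0x20
[4] flags=1000 → (cmp)
[5] flags=1000 VC?T → r2=0x02
[6] flags=1000 HI?F → skip
[7] flags=1000 LS?T → r4=0xd9
[8] flags=0000 → (cmp)
[9] flags=0000 NE?T → r0=0xba
[10] flags=0000 CC?T → r3=0x0e
[11] flags=0000 MI?F → skip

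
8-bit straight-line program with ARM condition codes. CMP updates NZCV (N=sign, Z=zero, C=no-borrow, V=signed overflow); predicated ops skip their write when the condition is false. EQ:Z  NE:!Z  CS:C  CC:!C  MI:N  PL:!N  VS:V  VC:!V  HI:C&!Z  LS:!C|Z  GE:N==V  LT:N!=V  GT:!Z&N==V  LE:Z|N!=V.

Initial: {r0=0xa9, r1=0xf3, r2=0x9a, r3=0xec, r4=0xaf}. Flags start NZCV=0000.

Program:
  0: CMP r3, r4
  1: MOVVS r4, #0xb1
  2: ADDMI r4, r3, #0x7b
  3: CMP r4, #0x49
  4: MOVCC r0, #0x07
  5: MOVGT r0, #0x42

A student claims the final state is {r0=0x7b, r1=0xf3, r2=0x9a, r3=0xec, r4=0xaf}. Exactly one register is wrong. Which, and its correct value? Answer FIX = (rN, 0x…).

0: ✓ CMP  NZCV=0010
1: · MOVVS
2: · ADDMI
3: ✓ CMP  NZCV=0011
4: · MOVCC
5: · MOVGT

FIX = (r0, 0xa9)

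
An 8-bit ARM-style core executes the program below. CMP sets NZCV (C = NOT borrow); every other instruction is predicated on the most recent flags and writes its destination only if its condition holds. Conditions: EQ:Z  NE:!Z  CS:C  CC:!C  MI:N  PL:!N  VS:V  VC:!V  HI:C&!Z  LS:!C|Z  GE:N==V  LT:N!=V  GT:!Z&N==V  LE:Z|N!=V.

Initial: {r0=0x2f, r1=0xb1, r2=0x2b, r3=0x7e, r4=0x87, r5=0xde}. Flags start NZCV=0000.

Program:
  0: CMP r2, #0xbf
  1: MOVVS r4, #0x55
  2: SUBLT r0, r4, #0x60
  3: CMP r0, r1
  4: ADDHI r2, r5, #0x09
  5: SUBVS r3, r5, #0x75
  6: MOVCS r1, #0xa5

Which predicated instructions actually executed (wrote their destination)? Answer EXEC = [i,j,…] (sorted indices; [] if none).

0: ✓ CMP  NZCV=0000
1: · MOVVS
2: · SUBLT
3: ✓ CMP  NZCV=0000
4: · ADDHI
5: · SUBVS
6: · MOVCS

EXEC = []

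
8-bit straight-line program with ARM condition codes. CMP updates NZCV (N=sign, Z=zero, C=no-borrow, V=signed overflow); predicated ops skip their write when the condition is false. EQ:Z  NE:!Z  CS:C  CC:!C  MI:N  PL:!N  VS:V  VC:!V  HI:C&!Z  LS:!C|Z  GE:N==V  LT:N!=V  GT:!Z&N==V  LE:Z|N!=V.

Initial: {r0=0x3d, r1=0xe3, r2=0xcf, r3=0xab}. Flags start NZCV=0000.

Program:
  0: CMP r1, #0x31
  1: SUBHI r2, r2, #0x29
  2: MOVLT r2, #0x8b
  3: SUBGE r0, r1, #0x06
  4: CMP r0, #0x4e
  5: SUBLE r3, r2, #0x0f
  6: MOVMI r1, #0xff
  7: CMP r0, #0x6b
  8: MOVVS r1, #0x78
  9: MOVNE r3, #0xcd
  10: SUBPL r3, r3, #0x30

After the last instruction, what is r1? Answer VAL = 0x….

0: ✓ CMP  NZCV=1010
1: ✓ SUBHI  r2←0xa6
2: ✓ MOVLT  r2←0x8b
3: · SUBGE
4: ✓ CMP  NZCV=1000
5: ✓ SUBLE  r3←0x7c
6: ✓ MOVMI  r1←0xff
7: ✓ CMP  NZCV=1000
8: · MOVVS
9: ✓ MOVNE  r3←0xcd
10: · SUBPL

VAL = 0xff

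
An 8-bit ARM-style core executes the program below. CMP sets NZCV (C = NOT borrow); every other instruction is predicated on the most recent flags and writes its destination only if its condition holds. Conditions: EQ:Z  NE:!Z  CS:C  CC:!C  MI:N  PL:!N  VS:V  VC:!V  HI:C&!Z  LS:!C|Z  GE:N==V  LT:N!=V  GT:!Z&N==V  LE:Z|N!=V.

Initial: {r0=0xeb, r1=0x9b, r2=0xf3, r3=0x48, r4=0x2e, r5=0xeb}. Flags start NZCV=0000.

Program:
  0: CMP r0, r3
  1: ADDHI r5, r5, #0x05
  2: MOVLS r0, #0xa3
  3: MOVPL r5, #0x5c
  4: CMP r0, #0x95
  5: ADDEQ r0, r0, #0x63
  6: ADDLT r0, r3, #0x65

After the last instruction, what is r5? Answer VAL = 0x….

[0] flags=1010 → (cmp)
[1] flags=1010 HI?T → r5=0xf0
[2] flags=1010 LS?F → skip
[3] flags=1010 PL?F → skip
[4] flags=0010 → (cmp)
[5] flags=0010 EQ?F → skip
[6] flags=0010 LT?F → skip

VAL = 0xf0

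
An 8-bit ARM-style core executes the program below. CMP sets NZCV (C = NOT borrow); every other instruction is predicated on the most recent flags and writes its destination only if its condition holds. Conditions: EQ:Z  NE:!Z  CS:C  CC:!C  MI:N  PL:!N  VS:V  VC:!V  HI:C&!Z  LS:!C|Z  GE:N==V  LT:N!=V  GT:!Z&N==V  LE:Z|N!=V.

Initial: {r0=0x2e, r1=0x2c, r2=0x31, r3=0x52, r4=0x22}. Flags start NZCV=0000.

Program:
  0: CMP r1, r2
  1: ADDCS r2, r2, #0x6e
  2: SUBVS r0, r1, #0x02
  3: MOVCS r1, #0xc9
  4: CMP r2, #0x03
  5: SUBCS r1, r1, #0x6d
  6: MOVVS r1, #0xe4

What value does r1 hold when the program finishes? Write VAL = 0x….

VAL = 0xbf

0: ✓ CMP  NZCV=1000
1: · ADDCS
2: · SUBVS
3: · MOVCS
4: ✓ CMP  NZCV=0010
5: ✓ SUBCS  r1←0xbf
6: · MOVVS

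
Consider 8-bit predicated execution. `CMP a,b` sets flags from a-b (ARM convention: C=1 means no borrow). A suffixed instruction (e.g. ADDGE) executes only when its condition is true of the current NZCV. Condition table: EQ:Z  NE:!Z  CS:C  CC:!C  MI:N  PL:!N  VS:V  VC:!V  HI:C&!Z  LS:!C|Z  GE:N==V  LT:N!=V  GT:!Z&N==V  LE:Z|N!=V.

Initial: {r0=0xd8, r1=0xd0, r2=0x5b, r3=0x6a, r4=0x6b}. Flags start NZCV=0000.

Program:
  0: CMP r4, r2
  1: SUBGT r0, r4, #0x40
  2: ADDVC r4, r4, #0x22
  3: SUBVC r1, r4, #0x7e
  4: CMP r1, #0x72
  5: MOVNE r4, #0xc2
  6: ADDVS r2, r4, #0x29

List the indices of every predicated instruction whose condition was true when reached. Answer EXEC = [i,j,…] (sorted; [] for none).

EXEC = [1,2,3,5]

0: ✓ CMP  NZCV=0010
1: ✓ SUBGT  r0←0x2b
2: ✓ ADDVC  r4←0x8d
3: ✓ SUBVC  r1←0x0f
4: ✓ CMP  NZCV=1000
5: ✓ MOVNE  r4←0xc2
6: · ADDVS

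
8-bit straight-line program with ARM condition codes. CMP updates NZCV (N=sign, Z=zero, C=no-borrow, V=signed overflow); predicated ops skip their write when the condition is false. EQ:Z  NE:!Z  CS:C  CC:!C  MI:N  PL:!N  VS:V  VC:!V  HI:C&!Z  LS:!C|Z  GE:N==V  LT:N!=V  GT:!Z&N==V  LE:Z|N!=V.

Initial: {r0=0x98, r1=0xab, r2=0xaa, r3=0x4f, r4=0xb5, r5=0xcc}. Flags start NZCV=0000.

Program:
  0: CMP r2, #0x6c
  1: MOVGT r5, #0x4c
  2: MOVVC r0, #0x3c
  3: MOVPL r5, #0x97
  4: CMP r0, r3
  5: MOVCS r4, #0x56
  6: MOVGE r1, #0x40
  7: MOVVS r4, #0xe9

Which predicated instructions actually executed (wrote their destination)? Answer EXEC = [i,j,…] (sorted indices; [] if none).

EXEC = [3,5,7]

[0] flags=0011 → (cmp)
[1] flags=0011 GT?F → skip
[2] flags=0011 VC?F → skip
[3] flags=0011 PL?T → r5=0x97
[4] flags=0011 → (cmp)
[5] flags=0011 CS?T → r4=0x56
[6] flags=0011 GE?F → skip
[7] flags=0011 VS?T → r4=0xe9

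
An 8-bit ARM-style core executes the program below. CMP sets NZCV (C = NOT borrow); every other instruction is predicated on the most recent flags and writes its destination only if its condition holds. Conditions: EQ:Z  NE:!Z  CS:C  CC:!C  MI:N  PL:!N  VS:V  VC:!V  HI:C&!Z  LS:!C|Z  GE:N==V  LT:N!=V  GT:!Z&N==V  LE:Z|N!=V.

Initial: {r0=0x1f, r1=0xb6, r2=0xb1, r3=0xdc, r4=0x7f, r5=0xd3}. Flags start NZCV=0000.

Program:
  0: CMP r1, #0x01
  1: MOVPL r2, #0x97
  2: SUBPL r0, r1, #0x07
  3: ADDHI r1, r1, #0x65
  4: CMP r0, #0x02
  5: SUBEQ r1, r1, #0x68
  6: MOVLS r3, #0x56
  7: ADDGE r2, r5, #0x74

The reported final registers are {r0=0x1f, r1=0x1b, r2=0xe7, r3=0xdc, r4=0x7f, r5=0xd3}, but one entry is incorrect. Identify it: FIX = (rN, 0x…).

[0] flags=1010 → (cmp)
[1] flags=1010 PL?F → skip
[2] flags=1010 PL?F → skip
[3] flags=1010 HI?T → r1=0x1b
[4] flags=0010 → (cmp)
[5] flags=0010 EQ?F → skip
[6] flags=0010 LS?F → skip
[7] flags=0010 GE?T → r2=0x47

FIX = (r2, 0x47)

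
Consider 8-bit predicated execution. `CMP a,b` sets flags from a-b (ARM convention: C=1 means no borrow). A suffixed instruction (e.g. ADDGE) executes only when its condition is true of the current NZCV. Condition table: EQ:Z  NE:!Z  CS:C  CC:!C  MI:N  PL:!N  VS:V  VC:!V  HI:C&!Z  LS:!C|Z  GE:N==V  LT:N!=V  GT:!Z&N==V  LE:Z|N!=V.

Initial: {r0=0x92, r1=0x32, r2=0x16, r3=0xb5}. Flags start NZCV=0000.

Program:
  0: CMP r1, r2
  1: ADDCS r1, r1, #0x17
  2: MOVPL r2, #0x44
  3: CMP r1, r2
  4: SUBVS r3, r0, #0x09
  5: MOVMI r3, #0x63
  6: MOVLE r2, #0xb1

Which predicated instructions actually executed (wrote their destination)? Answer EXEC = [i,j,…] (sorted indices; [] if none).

0: ✓ CMP  NZCV=0010
1: ✓ ADDCS  r1←0x49
2: ✓ MOVPL  r2←0x44
3: ✓ CMP  NZCV=0010
4: · SUBVS
5: · MOVMI
6: · MOVLE

EXEC = [1,2]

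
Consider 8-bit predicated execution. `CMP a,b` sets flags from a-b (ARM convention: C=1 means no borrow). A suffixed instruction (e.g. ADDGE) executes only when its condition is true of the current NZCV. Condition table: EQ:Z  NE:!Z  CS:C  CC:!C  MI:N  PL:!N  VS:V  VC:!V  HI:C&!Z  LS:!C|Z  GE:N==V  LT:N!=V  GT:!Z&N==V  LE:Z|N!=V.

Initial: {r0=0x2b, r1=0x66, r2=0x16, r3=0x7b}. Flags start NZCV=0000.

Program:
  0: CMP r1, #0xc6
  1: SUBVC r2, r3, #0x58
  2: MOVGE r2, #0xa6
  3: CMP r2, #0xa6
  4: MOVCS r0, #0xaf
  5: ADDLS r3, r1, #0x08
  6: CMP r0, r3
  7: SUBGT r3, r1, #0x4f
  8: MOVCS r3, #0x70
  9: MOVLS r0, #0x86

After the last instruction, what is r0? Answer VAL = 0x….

0: ✓ CMP  NZCV=1001
1: · SUBVC
2: ✓ MOVGE  r2←0xa6
3: ✓ CMP  NZCV=0110
4: ✓ MOVCS  r0←0xaf
5: ✓ ADDLS  r3←0x6e
6: ✓ CMP  NZCV=0011
7: · SUBGT
8: ✓ MOVCS  r3←0x70
9: · MOVLS

VAL = 0xaf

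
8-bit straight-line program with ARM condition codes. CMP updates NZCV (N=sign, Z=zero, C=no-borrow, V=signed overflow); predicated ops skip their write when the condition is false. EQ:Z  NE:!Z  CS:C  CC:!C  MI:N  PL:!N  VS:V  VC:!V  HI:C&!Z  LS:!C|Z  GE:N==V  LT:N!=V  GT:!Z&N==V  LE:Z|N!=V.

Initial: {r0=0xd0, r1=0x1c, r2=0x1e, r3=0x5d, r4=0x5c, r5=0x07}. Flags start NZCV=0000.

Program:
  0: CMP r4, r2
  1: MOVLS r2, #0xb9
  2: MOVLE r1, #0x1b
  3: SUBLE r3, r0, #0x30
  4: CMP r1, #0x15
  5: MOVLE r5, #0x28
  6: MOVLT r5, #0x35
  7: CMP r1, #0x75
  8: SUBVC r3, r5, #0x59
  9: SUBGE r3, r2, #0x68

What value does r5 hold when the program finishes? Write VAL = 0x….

0: ✓ CMP  NZCV=0010
1: · MOVLS
2: · MOVLE
3: · SUBLE
4: ✓ CMP  NZCV=0010
5: · MOVLE
6: · MOVLT
7: ✓ CMP  NZCV=1000
8: ✓ SUBVC  r3←0xae
9: · SUBGE

VAL = 0x07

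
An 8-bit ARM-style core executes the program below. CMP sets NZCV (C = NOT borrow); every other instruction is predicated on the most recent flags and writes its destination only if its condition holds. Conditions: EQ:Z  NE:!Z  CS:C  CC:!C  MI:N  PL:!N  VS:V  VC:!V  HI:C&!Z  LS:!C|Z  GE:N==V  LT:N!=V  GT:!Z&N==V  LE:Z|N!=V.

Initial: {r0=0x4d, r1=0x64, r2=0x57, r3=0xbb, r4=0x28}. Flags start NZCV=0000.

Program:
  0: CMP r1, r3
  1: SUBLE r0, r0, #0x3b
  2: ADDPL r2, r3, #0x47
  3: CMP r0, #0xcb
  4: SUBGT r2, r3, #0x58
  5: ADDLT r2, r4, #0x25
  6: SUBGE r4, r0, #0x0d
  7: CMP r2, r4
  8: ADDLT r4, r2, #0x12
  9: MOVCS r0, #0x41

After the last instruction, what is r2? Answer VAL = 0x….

VAL = 0x63

[0] flags=1001 → (cmp)
[1] flags=1001 LE?F → skip
[2] flags=1001 PL?F → skip
[3] flags=1001 → (cmp)
[4] flags=1001 GT?T → r2=0x63
[5] flags=1001 LT?F → skip
[6] flags=1001 GE?T → r4=0x40
[7] flags=0010 → (cmp)
[8] flags=0010 LT?F → skip
[9] flags=0010 CS?T → r0=0x41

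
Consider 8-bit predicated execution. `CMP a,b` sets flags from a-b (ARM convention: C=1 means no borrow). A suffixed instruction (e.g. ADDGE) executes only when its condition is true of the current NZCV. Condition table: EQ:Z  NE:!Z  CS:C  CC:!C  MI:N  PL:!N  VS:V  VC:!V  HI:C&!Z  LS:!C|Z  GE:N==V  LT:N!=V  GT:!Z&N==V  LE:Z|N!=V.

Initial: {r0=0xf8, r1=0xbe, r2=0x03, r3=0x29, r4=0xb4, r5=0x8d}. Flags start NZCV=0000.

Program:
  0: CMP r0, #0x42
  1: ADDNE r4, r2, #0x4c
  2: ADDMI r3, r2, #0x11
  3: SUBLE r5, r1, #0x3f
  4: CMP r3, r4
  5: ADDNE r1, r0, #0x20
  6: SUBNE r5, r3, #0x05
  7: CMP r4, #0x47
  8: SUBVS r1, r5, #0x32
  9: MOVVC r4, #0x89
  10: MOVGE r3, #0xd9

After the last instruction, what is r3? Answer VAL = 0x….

VAL = 0xd9

0: ✓ CMP  NZCV=1010
1: ✓ ADDNE  r4←0x4f
2: ✓ ADDMI  r3←0x14
3: ✓ SUBLE  r5←0x7f
4: ✓ CMP  NZCV=1000
5: ✓ ADDNE  r1←0x18
6: ✓ SUBNE  r5←0x0f
7: ✓ CMP  NZCV=0010
8: · SUBVS
9: ✓ MOVVC  r4←0x89
10: ✓ MOVGE  r3←0xd9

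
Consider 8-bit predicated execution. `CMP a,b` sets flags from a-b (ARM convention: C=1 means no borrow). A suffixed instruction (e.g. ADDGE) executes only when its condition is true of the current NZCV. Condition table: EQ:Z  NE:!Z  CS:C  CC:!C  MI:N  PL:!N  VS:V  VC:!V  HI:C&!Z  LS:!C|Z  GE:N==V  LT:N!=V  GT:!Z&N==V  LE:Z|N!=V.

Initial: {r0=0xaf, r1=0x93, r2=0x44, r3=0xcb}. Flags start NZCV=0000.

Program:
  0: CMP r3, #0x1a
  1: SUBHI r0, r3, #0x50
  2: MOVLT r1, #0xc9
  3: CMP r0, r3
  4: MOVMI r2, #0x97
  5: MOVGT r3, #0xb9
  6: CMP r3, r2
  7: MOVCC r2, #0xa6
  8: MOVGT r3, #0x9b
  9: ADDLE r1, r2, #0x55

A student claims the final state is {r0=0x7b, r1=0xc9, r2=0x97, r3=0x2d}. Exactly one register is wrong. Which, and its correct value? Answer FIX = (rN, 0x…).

0: ✓ CMP  NZCV=1010
1: ✓ SUBHI  r0←0x7b
2: ✓ MOVLT  r1←0xc9
3: ✓ CMP  NZCV=1001
4: ✓ MOVMI  r2←0x97
5: ✓ MOVGT  r3←0xb9
6: ✓ CMP  NZCV=0010
7: · MOVCC
8: ✓ MOVGT  r3←0x9b
9: · ADDLE

FIX = (r3, 0x9b)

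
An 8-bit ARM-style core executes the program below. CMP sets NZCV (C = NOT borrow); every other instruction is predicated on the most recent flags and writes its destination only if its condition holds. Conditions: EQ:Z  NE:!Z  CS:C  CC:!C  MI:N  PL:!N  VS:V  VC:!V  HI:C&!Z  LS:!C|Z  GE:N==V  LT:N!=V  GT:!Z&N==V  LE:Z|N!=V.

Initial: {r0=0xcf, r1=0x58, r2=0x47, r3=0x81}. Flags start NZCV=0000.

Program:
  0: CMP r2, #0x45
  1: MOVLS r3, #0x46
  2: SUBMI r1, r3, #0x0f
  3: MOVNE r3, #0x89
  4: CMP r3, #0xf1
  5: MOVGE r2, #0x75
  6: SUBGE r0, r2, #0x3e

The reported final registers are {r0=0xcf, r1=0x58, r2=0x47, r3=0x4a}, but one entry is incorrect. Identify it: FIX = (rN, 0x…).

0: ✓ CMP  NZCV=0010
1: · MOVLS
2: · SUBMI
3: ✓ MOVNE  r3←0x89
4: ✓ CMP  NZCV=1000
5: · MOVGE
6: · SUBGE

FIX = (r3, 0x89)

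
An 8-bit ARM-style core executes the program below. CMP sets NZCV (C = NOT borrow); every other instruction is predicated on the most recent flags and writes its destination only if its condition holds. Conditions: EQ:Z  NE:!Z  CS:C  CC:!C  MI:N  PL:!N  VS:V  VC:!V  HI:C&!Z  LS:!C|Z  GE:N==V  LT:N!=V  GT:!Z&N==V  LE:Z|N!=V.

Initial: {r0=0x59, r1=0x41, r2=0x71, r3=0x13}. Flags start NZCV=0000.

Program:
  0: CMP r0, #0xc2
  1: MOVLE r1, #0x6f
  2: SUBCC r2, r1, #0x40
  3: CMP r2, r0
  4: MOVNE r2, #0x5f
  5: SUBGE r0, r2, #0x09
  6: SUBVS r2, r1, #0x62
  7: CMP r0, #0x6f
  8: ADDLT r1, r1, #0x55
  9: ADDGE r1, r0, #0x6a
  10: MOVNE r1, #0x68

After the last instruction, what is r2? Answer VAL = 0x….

[0] flags=1001 → (cmp)
[1] flags=1001 LE?F → skip
[2] flags=1001 CC?T → r2=0x01
[3] flags=1000 → (cmp)
[4] flags=1000 NE?T → r2=0x5f
[5] flags=1000 GE?F → skip
[6] flags=1000 VS?F → skip
[7] flags=1000 → (cmp)
[8] flags=1000 LT?T → r1=0x96
[9] flags=1000 GE?F → skip
[10] flags=1000 NE?T → r1=0x68

VAL = 0x5f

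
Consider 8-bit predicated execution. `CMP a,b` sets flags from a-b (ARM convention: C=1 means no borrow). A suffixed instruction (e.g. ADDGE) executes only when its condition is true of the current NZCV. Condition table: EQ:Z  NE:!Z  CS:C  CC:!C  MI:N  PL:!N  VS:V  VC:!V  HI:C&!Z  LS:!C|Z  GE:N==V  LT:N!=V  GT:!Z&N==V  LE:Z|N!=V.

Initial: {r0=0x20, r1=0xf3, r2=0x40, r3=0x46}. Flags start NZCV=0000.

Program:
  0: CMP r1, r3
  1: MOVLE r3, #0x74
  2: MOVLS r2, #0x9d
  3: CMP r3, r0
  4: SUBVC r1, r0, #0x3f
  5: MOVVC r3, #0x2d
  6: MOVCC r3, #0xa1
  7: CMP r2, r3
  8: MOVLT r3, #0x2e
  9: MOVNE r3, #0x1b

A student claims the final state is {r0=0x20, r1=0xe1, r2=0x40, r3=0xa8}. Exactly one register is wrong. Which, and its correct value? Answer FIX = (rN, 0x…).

0: ✓ CMP  NZCV=1010
1: ✓ MOVLE  r3←0x74
2: · MOVLS
3: ✓ CMP  NZCV=0010
4: ✓ SUBVC  r1←0xe1
5: ✓ MOVVC  r3←0x2d
6: · MOVCC
7: ✓ CMP  NZCV=0010
8: · MOVLT
9: ✓ MOVNE  r3←0x1b

FIX = (r3, 0x1b)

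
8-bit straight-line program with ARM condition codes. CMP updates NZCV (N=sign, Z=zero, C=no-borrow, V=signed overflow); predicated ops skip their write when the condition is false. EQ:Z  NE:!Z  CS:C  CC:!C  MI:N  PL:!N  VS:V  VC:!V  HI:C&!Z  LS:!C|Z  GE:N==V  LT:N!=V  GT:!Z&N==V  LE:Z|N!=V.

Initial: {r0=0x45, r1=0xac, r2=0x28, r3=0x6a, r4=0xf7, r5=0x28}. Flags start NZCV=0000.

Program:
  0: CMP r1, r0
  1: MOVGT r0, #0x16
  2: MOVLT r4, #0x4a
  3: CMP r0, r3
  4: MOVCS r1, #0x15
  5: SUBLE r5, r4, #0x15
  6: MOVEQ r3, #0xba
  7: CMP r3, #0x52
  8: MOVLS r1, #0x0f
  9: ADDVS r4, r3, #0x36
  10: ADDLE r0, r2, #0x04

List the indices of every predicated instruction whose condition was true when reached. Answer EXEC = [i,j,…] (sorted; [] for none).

EXEC = [2,5]

0: ✓ CMP  NZCV=0011
1: · MOVGT
2: ✓ MOVLT  r4←0x4a
3: ✓ CMP  NZCV=1000
4: · MOVCS
5: ✓ SUBLE  r5←0x35
6: · MOVEQ
7: ✓ CMP  NZCV=0010
8: · MOVLS
9: · ADDVS
10: · ADDLE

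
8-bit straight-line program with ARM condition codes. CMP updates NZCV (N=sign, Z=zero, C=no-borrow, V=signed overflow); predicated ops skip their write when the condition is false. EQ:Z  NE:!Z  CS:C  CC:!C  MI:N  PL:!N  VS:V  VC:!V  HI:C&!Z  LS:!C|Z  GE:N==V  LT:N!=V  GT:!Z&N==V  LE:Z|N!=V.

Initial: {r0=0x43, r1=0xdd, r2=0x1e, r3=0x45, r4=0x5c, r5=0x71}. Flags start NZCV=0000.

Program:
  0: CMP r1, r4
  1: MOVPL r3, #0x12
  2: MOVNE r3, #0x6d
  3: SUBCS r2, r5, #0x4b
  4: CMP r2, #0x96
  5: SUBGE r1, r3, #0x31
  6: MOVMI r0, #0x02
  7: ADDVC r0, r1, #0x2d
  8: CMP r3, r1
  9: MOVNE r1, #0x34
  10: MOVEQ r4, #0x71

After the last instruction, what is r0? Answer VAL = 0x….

VAL = 0x02

[0] flags=1010 → (cmp)
[1] flags=1010 PL?F → skip
[2] flags=1010 NE?T → r3=0x6d
[3] flags=1010 CS?T → r2=0x26
[4] flags=1001 → (cmp)
[5] flags=1001 GE?T → r1=0x3c
[6] flags=1001 MI?T → r0=0x02
[7] flags=1001 VC?F → skip
[8] flags=0010 → (cmp)
[9] flags=0010 NE?T → r1=0x34
[10] flags=0010 EQ?F → skip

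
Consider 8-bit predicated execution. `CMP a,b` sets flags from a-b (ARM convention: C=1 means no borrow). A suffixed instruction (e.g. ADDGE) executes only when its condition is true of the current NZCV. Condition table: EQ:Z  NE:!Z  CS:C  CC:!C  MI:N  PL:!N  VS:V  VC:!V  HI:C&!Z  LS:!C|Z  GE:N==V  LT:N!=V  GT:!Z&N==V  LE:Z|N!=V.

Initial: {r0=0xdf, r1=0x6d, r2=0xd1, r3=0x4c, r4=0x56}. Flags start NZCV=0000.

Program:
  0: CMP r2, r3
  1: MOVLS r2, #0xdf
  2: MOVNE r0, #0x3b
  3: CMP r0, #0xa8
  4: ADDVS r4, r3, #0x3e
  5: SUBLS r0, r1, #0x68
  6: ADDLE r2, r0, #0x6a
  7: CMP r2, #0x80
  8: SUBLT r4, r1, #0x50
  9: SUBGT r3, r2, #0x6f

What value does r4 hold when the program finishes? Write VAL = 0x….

[0] flags=1010 → (cmp)
[1] flags=1010 LS?F → skip
[2] flags=1010 NE?T → r0=0x3b
[3] flags=1001 → (cmp)
[4] flags=1001 VS?T → r4=0x8a
[5] flags=1001 LS?T → r0=0x05
[6] flags=1001 LE?F → skip
[7] flags=0010 → (cmp)
[8] flags=0010 LT?F → skip
[9] flags=0010 GT?T → r3=0x62

VAL = 0x8a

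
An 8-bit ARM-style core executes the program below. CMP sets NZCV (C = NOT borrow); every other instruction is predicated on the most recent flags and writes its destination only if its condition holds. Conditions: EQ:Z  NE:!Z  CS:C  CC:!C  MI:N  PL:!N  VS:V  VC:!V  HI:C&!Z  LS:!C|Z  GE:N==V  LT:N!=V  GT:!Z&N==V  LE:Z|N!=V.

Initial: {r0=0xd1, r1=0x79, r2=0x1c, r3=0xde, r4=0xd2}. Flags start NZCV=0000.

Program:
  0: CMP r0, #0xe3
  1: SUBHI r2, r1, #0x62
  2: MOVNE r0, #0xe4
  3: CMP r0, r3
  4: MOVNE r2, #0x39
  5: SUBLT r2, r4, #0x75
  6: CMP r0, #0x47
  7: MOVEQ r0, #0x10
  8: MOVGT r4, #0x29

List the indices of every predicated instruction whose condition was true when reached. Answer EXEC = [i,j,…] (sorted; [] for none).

EXEC = [2,4]

[0] flags=1000 → (cmp)
[1] flags=1000 HI?F → skip
[2] flags=1000 NE?T → r0=0xe4
[3] flags=0010 → (cmp)
[4] flags=0010 NE?T → r2=0x39
[5] flags=0010 LT?F → skip
[6] flags=1010 → (cmp)
[7] flags=1010 EQ?F → skip
[8] flags=1010 GT?F → skip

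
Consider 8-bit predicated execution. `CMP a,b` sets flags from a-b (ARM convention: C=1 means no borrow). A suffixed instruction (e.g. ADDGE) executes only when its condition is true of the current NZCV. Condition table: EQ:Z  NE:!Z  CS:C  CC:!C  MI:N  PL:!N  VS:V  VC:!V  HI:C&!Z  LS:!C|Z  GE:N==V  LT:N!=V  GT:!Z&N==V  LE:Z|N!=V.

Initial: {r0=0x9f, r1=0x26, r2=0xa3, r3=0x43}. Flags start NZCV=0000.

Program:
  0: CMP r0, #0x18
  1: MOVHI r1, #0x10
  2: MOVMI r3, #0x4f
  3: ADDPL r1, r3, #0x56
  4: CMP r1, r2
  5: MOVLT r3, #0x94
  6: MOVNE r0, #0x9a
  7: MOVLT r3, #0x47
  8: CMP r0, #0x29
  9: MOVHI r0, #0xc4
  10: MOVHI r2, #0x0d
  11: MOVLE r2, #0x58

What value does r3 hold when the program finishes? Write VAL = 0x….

0: ✓ CMP  NZCV=1010
1: ✓ MOVHI  r1←0x10
2: ✓ MOVMI  r3←0x4f
3: · ADDPL
4: ✓ CMP  NZCV=0000
5: · MOVLT
6: ✓ MOVNE  r0←0x9a
7: · MOVLT
8: ✓ CMP  NZCV=0011
9: ✓ MOVHI  r0←0xc4
10: ✓ MOVHI  r2←0x0d
11: ✓ MOVLE  r2←0x58

VAL = 0x4f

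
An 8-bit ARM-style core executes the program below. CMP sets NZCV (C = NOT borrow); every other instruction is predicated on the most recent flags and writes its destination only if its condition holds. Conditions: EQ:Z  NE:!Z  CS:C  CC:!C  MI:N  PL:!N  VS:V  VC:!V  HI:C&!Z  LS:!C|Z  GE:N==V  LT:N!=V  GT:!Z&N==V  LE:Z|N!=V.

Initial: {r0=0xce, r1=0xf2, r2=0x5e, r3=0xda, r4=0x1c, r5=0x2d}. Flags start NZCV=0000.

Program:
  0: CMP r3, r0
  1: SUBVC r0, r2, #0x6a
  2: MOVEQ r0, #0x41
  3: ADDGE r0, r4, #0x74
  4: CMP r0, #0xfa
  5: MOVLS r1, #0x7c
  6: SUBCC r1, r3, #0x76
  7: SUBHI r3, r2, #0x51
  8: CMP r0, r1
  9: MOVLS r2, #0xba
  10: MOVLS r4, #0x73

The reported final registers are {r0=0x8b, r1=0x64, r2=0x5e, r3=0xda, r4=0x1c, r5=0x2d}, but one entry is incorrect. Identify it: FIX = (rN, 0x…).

[0] flags=0010 → (cmp)
[1] flags=0010 VC?T → r0=0xf4
[2] flags=0010 EQ?F → skip
[3] flags=0010 GE?T → r0=0x90
[4] flags=1000 → (cmp)
[5] flags=1000 LS?T → r1=0x7c
[6] flags=1000 CC?T → r1=0x64
[7] flags=1000 HI?F → skip
[8] flags=0011 → (cmp)
[9] flags=0011 LS?F → skip
[10] flags=0011 LS?F → skip

FIX = (r0, 0x90)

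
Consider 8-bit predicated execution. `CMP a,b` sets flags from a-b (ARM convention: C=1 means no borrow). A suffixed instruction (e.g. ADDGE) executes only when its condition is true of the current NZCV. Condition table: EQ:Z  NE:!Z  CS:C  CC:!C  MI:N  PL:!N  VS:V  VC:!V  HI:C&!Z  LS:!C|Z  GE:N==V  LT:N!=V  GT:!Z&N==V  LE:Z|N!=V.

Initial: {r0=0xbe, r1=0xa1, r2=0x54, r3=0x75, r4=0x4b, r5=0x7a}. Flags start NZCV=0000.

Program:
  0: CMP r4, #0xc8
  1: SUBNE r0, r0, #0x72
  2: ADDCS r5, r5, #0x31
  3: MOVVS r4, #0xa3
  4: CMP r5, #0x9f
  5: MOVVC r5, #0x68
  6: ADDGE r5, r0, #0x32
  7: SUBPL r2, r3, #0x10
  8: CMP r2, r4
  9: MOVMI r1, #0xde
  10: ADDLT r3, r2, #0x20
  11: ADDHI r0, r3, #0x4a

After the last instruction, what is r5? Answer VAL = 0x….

[0] flags=1001 → (cmp)
[1] flags=1001 NE?T → r0=0x4c
[2] flags=1001 CS?F → skip
[3] flags=1001 VS?T → r4=0xa3
[4] flags=1001 → (cmp)
[5] flags=1001 VC?F → skip
[6] flags=1001 GE?T → r5=0x7e
[7] flags=1001 PL?F → skip
[8] flags=1001 → (cmp)
[9] flags=1001 MI?T → r1=0xde
[10] flags=1001 LT?F → skip
[11] flags=1001 HI?F → skip

VAL = 0x7e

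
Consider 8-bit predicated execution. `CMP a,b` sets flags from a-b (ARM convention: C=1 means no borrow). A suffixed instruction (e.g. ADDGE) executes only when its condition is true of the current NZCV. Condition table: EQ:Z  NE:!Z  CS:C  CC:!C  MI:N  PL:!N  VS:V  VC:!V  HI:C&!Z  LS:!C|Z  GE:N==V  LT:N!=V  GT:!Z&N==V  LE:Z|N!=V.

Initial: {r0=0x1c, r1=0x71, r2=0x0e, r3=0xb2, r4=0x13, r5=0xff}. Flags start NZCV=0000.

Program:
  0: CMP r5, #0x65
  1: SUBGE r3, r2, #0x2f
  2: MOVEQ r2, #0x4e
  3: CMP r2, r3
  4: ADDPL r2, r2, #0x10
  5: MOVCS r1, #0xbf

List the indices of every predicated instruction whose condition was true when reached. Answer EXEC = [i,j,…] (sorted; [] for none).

0: ✓ CMP  NZCV=1010
1: · SUBGE
2: · MOVEQ
3: ✓ CMP  NZCV=0000
4: ✓ ADDPL  r2←0x1e
5: · MOVCS

EXEC = [4]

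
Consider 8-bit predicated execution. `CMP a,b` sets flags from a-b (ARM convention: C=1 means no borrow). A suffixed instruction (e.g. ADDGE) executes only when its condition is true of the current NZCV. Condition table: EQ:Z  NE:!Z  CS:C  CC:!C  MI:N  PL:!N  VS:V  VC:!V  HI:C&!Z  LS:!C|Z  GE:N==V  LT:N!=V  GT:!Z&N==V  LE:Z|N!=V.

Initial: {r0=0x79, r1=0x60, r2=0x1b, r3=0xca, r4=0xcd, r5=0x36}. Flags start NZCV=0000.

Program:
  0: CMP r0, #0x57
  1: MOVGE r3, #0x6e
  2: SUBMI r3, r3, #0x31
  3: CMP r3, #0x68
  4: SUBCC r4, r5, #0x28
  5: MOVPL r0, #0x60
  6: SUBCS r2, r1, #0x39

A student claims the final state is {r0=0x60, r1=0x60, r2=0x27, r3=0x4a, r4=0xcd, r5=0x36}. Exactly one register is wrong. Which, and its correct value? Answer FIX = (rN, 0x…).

FIX = (r3, 0x6e)

[0] flags=0010 → (cmp)
[1] flags=0010 GE?T → r3=0x6e
[2] flags=0010 MI?F → skip
[3] flags=0010 → (cmp)
[4] flags=0010 CC?F → skip
[5] flags=0010 PL?T → r0=0x60
[6] flags=0010 CS?T → r2=0x27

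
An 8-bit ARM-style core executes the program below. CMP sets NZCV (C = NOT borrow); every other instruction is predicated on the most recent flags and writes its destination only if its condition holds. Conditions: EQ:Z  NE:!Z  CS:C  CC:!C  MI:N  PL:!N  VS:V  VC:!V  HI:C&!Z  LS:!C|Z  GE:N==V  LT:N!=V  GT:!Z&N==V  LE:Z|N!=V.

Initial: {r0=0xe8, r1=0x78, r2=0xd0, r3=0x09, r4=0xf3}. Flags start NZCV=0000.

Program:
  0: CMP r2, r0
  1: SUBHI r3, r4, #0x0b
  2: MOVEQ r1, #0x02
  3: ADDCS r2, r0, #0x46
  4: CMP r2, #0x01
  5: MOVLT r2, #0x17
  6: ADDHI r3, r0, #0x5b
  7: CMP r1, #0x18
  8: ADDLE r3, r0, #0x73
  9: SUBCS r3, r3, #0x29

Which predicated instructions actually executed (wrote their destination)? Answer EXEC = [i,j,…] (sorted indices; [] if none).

0: ✓ CMP  NZCV=1000
1: · SUBHI
2: · MOVEQ
3: · ADDCS
4: ✓ CMP  NZCV=1010
5: ✓ MOVLT  r2←0x17
6: ✓ ADDHI  r3←0x43
7: ✓ CMP  NZCV=0010
8: · ADDLE
9: ✓ SUBCS  r3←0x1a

EXEC = [5,6,9]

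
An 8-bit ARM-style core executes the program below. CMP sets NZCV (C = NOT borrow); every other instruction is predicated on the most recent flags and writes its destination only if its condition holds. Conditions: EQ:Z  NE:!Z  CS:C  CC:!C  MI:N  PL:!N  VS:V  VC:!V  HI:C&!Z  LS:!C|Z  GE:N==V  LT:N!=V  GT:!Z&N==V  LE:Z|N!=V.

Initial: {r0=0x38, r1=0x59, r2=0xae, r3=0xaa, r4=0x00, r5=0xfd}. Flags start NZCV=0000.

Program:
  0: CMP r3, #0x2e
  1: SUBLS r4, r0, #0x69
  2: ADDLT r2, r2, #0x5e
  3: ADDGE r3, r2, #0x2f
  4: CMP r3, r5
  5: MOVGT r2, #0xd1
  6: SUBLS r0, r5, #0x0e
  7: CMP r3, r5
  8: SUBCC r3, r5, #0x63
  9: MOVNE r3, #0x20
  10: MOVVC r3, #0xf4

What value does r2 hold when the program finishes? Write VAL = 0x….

[0] flags=0011 → (cmp)
[1] flags=0011 LS?F → skip
[2] flags=0011 LT?T → r2=0x0c
[3] flags=0011 GE?F → skip
[4] flags=1000 → (cmp)
[5] flags=1000 GT?F → skip
[6] flags=1000 LS?T → r0=0xef
[7] flags=1000 → (cmp)
[8] flags=1000 CC?T → r3=0x9a
[9] flags=1000 NE?T → r3=0x20
[10] flags=1000 VC?T → r3=0xf4

VAL = 0x0c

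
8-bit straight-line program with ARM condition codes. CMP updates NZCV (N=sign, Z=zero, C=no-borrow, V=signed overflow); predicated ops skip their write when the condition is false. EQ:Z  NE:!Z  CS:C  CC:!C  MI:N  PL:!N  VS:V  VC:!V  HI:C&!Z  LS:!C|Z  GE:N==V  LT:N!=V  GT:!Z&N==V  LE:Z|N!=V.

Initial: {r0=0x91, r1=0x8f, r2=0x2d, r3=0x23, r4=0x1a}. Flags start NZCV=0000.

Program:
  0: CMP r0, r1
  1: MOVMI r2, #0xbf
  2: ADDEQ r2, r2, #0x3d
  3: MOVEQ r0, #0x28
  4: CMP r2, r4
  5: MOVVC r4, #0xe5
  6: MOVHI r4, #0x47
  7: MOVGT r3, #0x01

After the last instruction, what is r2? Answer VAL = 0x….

0: ✓ CMP  NZCV=0010
1: · MOVMI
2: · ADDEQ
3: · MOVEQ
4: ✓ CMP  NZCV=0010
5: ✓ MOVVC  r4←0xe5
6: ✓ MOVHI  r4←0x47
7: ✓ MOVGT  r3←0x01

VAL = 0x2d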